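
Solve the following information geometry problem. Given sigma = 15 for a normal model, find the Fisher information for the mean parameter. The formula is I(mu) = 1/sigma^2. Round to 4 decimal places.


The Fisher information for the mean of a normal distribution is I(mu) = 1/sigma^2.
sigma = 15, so sigma^2 = 225.
I(mu) = 1/225 = 0.0044

0.0044


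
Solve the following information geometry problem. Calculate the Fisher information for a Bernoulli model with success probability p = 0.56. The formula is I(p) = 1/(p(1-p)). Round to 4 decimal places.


For Bernoulli(p), Fisher information is I(p) = 1/(p*(1-p)).
p = 0.56, 1-p = 0.44.
p*(1-p) = 0.2464.
I(p) = 1/0.2464 = 4.0584

4.0584


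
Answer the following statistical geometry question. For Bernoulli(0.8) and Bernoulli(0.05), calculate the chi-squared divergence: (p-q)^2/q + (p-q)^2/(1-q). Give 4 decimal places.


Chi-squared divergence between Bernoulli distributions:
chi^2 = (p-q)^2/q + (p-q)^2/(1-q).
p = 0.8, q = 0.05, p-q = 0.75.
(p-q)^2 = 0.5625.
term1 = 0.5625/0.05 = 11.25.
term2 = 0.5625/0.95 = 0.592105.
chi^2 = 11.25 + 0.592105 = 11.8421

11.8421


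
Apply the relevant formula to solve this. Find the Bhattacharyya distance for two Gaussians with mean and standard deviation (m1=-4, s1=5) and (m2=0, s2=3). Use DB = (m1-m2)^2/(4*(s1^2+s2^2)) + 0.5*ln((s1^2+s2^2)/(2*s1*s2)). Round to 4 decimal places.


Bhattacharyya distance between two Gaussians:
DB = (m1-m2)^2/(4*(s1^2+s2^2)) + (1/2)*ln((s1^2+s2^2)/(2*s1*s2)).
(m1-m2)^2 = (-4)^2 = 16.
s1^2+s2^2 = 25 + 9 = 34.
term1 = 16/136 = 0.117647.
term2 = 0.5*ln(34/30.0) = 0.062582.
DB = 0.117647 + 0.062582 = 0.1802

0.1802


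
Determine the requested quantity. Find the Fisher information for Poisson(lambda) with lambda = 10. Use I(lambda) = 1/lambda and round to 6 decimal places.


Fisher information for Poisson: I(lambda) = 1/lambda.
lambda = 10.
I(lambda) = 1/10 = 0.100000

0.100000


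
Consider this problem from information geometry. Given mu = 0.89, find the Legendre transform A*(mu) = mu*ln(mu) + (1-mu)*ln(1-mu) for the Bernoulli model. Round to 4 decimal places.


Legendre transform for Bernoulli:
A*(mu) = mu*log(mu) + (1-mu)*log(1-mu).
mu = 0.89, 1-mu = 0.11.
mu*log(mu) = 0.89*log(0.89) = -0.103715.
(1-mu)*log(1-mu) = 0.11*log(0.11) = -0.2428.
A* = -0.103715 + -0.2428 = -0.3465

-0.3465


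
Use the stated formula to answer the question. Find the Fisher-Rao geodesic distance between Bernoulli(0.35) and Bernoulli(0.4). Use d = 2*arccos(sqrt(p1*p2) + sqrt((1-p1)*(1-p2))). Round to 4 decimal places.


Geodesic distance on Bernoulli manifold:
d(p1,p2) = 2*arccos(sqrt(p1*p2) + sqrt((1-p1)*(1-p2))).
sqrt(p1*p2) = sqrt(0.35*0.4) = 0.374166.
sqrt((1-p1)*(1-p2)) = sqrt(0.65*0.6) = 0.6245.
arg = 0.374166 + 0.6245 = 0.998666.
d = 2*arccos(0.998666) = 0.1033

0.1033


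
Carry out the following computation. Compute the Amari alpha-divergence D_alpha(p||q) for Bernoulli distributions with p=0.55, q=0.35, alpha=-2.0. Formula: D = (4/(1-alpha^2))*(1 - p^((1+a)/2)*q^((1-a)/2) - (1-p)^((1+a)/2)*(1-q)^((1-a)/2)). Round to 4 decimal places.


Amari alpha-divergence:
D = (4/(1-alpha^2))*(1 - p^((1+a)/2)*q^((1-a)/2) - (1-p)^((1+a)/2)*(1-q)^((1-a)/2)).
alpha = -2.0, p = 0.55, q = 0.35.
e1 = (1+alpha)/2 = -0.5, e2 = (1-alpha)/2 = 1.5.
t1 = p^e1 * q^e2 = 0.55^-0.5 * 0.35^1.5 = 0.279203.
t2 = (1-p)^e1 * (1-q)^e2 = 0.45^-0.5 * 0.65^1.5 = 0.781203.
4/(1-alpha^2) = -1.333333.
D = -1.333333*(1 - 0.279203 - 0.781203) = 0.0805

0.0805


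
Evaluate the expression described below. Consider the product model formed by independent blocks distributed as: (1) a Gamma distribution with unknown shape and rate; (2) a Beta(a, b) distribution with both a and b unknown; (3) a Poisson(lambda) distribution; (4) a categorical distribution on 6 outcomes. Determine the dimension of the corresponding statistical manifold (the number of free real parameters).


The dimension of a statistical manifold equals the number of free
(independent) real parameters of the model. For a product of independent
blocks the parameter counts add.
- Gamma (shape, rate): 2.
- Beta (a, b): 2.
- Poisson (lambda): 1.
- categorical on 6 outcomes (probabilities sum to 1): 6-1 = 5.
Total = 2 + 2 + 1 + 5 = 10.
Dimension = 10

10


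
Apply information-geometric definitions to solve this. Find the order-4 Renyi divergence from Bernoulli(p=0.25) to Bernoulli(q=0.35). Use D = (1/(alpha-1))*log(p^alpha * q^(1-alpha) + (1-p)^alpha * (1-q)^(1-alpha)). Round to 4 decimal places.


Renyi divergence of order alpha between Bernoulli distributions:
D = (1/(alpha-1))*log(p^alpha * q^(1-alpha) + (1-p)^alpha * (1-q)^(1-alpha)).
alpha = 4, p = 0.25, q = 0.35.
p^alpha * q^(1-alpha) = 0.25^4 * 0.35^-3 = 0.091108.
(1-p)^alpha * (1-q)^(1-alpha) = 0.75^4 * 0.65^-3 = 1.152139.
sum = 0.091108 + 1.152139 = 1.243247.
D = (1/3)*log(1.243247) = 0.0726

0.0726


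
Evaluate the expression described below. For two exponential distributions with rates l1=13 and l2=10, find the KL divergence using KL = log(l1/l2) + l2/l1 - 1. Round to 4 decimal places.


KL divergence for exponential family:
KL = log(l1/l2) + l2/l1 - 1.
log(13/10) = 0.262364.
10/13 = 0.769231.
KL = 0.262364 + 0.769231 - 1 = 0.0316

0.0316


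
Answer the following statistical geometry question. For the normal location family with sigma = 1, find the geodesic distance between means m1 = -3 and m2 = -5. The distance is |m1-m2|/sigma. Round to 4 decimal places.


On the fixed-variance normal subfamily, geodesic distance = |m1-m2|/sigma.
|-3 - -5| = 2.
sigma = 1.
d = 2/1 = 2.0000

2.0000


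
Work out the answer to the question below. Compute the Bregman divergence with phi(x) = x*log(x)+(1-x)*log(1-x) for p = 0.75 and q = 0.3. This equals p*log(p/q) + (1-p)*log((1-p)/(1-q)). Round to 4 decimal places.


Bregman divergence with negative entropy generator:
D = p*log(p/q) + (1-p)*log((1-p)/(1-q)).
p = 0.75, q = 0.3.
p*log(p/q) = 0.75*log(0.75/0.3) = 0.687218.
(1-p)*log((1-p)/(1-q)) = 0.25*log(0.25/0.7) = -0.257405.
D = 0.687218 + -0.257405 = 0.4298

0.4298


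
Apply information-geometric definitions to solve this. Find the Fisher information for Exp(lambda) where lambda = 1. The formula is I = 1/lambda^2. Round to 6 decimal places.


Fisher information for exponential: I(lambda) = 1/lambda^2.
lambda = 1, lambda^2 = 1.
I = 1/1 = 1.000000

1.000000


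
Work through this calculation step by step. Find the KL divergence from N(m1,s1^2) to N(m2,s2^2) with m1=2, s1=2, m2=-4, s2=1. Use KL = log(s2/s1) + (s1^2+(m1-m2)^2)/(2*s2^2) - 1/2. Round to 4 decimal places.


KL divergence between normal distributions:
KL = log(s2/s1) + (s1^2 + (m1-m2)^2)/(2*s2^2) - 1/2.
log(1/2) = -0.693147.
(2^2 + (2--4)^2)/(2*1^2) = (4 + 36)/2 = 20.0.
KL = -0.693147 + 20.0 - 0.5 = 18.8069

18.8069


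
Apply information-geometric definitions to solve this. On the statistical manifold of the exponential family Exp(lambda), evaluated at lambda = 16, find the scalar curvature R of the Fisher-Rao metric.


This family has a single free parameter, so its statistical manifold
is 1-dimensional. The Riemann curvature tensor of any 1-dimensional
Riemannian manifold vanishes identically, so R = 0.

0


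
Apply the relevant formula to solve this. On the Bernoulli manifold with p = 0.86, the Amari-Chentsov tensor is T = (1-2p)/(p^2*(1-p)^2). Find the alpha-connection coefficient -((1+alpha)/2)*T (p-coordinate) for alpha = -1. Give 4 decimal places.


Skewness (Amari-Chentsov) tensor: T = (1-2p)/(p^2*(1-p)^2).
p = 0.86, 1-2p = -0.72, p^2 = 0.7396, (1-p)^2 = 0.0196.
T = -0.72/(0.7396 * 0.0196) = -49.668326.
In the p-coordinate, Gamma^(alpha) = Gamma^(0) - (alpha/2)*T with Gamma^(0) = (1/2)*g'(p) = -T/2,
so Gamma^(alpha) = -((1+alpha)/2)*T.
alpha = -1, -(1+alpha)/2 = 0.0.
Gamma = 0.0 * -49.668326 = 0.0000

0.0000


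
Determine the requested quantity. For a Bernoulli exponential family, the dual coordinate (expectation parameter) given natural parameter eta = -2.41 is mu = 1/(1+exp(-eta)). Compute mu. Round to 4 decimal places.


Dual coordinate (expectation parameter) for Bernoulli:
mu = 1/(1+exp(-eta)).
eta = -2.41.
exp(-eta) = exp(2.41) = 11.133961.
mu = 1/(1+11.133961) = 0.0824

0.0824


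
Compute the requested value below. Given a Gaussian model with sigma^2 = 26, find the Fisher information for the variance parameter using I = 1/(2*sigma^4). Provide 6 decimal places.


Fisher information for variance: I(sigma^2) = 1/(2*sigma^4).
sigma^2 = 26, so sigma^4 = 676.
I = 1/(2*676) = 1/1352 = 0.000740

0.000740


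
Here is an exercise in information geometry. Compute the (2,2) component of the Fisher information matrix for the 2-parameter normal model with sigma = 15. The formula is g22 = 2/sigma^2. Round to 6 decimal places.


For the 2-parameter normal family, the Fisher metric has:
  g11 = 1/sigma^2, g22 = 2/sigma^2.
sigma = 15, sigma^2 = 225.
g22 = 0.008889

0.008889


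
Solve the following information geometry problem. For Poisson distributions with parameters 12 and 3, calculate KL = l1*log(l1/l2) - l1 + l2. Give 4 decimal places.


KL divergence for Poisson:
KL = l1*log(l1/l2) - l1 + l2.
l1 = 12, l2 = 3.
log(12/3) = 1.386294.
l1*log(l1/l2) = 12 * 1.386294 = 16.635532.
KL = 16.635532 - 12 + 3 = 7.6355

7.6355


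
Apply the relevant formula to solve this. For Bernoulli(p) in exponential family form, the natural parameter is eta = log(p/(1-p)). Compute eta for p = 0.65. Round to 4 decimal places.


Natural parameter for Bernoulli: eta = log(p/(1-p)).
p = 0.65, 1-p = 0.35.
p/(1-p) = 1.857143.
eta = log(1.857143) = 0.6190

0.6190


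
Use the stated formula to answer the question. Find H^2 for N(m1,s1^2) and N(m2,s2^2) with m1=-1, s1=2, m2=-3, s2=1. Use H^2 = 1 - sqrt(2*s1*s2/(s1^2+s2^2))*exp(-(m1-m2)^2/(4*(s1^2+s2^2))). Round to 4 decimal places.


Squared Hellinger distance for Gaussians:
H^2 = 1 - sqrt(2*s1*s2/(s1^2+s2^2)) * exp(-(m1-m2)^2/(4*(s1^2+s2^2))).
s1^2 = 4, s2^2 = 1, s1^2+s2^2 = 5.
sqrt(2*2*1/(5)) = 0.894427.
(m1-m2)^2 = (2)^2 = 4.
exp(-4/(4*5)) = exp(-0.2) = 0.818731.
H^2 = 1 - 0.894427*0.818731 = 0.2677

0.2677


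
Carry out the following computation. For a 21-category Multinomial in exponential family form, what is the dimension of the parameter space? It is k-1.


Exponential family dimension calculation:
For Multinomial with k=21 categories, dim = k-1 = 20.

20


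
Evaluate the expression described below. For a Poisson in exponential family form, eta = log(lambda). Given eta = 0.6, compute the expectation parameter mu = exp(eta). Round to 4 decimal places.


Expectation parameter for Poisson exponential family:
mu = exp(eta).
eta = 0.6.
mu = exp(0.6) = 1.8221

1.8221


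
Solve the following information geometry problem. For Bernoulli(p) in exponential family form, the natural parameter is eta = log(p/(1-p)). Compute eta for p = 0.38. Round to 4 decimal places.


Natural parameter for Bernoulli: eta = log(p/(1-p)).
p = 0.38, 1-p = 0.62.
p/(1-p) = 0.612903.
eta = log(0.612903) = -0.4895

-0.4895


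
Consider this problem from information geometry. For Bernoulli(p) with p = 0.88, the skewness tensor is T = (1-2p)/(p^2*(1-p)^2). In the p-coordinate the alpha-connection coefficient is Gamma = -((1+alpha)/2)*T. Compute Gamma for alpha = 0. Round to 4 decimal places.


Skewness (Amari-Chentsov) tensor: T = (1-2p)/(p^2*(1-p)^2).
p = 0.88, 1-2p = -0.76, p^2 = 0.7744, (1-p)^2 = 0.0144.
T = -0.76/(0.7744 * 0.0144) = -68.153122.
In the p-coordinate, Gamma^(alpha) = Gamma^(0) - (alpha/2)*T with Gamma^(0) = (1/2)*g'(p) = -T/2,
so Gamma^(alpha) = -((1+alpha)/2)*T.
alpha = 0, -(1+alpha)/2 = -0.5.
Gamma = -0.5 * -68.153122 = 34.0766

34.0766


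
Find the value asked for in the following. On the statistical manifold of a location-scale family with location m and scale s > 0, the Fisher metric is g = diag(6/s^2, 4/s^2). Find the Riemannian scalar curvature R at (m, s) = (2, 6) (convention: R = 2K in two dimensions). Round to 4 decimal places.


The metric has the form g = (A dm^2 + B ds^2)/s^2 with A = 6, B = 4.
Substitute u = sqrt(A/B)*m: g = B*(du^2 + ds^2)/s^2, i.e. B times the
Poincare upper half-plane metric, which has constant Gaussian curvature -1.
Scaling a 2D metric by a constant c divides the Gaussian curvature by c,
so K = -1/B = -1/(4) = -0.2500 everywhere (the point (m, s) = (2, 6) is irrelevant:
the curvature is constant).
Scalar curvature in dimension 2: R = 2K = -2/(4) = -0.5000.

-0.5000


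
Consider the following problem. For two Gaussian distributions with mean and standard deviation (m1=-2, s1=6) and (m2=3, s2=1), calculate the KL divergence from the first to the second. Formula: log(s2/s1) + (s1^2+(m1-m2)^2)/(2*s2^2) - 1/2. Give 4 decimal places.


KL divergence between normal distributions:
KL = log(s2/s1) + (s1^2 + (m1-m2)^2)/(2*s2^2) - 1/2.
log(1/6) = -1.791759.
(6^2 + (-2-3)^2)/(2*1^2) = (36 + 25)/2 = 30.5.
KL = -1.791759 + 30.5 - 0.5 = 28.2082

28.2082


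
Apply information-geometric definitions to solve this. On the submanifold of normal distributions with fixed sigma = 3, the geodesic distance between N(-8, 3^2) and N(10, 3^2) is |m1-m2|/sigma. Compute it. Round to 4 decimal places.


On the fixed-variance normal subfamily, geodesic distance = |m1-m2|/sigma.
|-8 - 10| = 18.
sigma = 3.
d = 18/3 = 6.0000

6.0000


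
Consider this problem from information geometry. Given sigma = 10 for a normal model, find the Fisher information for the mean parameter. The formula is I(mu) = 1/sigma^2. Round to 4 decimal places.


The Fisher information for the mean of a normal distribution is I(mu) = 1/sigma^2.
sigma = 10, so sigma^2 = 100.
I(mu) = 1/100 = 0.0100

0.0100


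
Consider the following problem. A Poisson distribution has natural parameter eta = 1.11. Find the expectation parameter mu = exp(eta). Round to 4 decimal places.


Expectation parameter for Poisson exponential family:
mu = exp(eta).
eta = 1.11.
mu = exp(1.11) = 3.0344

3.0344


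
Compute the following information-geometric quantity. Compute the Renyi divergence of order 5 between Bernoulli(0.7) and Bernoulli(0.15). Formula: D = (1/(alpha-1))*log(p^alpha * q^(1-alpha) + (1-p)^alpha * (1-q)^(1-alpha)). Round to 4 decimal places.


Renyi divergence of order alpha between Bernoulli distributions:
D = (1/(alpha-1))*log(p^alpha * q^(1-alpha) + (1-p)^alpha * (1-q)^(1-alpha)).
alpha = 5, p = 0.7, q = 0.15.
p^alpha * q^(1-alpha) = 0.7^5 * 0.15^-4 = 331.990123.
(1-p)^alpha * (1-q)^(1-alpha) = 0.3^5 * 0.85^-4 = 0.004655.
sum = 331.990123 + 0.004655 = 331.994779.
D = (1/4)*log(331.994779) = 1.4513

1.4513


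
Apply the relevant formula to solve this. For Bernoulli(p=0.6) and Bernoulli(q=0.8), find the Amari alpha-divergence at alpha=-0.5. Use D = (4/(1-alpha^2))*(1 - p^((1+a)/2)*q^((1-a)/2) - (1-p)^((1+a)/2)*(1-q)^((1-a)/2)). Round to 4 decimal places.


Amari alpha-divergence:
D = (4/(1-alpha^2))*(1 - p^((1+a)/2)*q^((1-a)/2) - (1-p)^((1+a)/2)*(1-q)^((1-a)/2)).
alpha = -0.5, p = 0.6, q = 0.8.
e1 = (1+alpha)/2 = 0.25, e2 = (1-alpha)/2 = 0.75.
t1 = p^e1 * q^e2 = 0.6^0.25 * 0.8^0.75 = 0.744484.
t2 = (1-p)^e1 * (1-q)^e2 = 0.4^0.25 * 0.2^0.75 = 0.237841.
4/(1-alpha^2) = 5.333333.
D = 5.333333*(1 - 0.744484 - 0.237841) = 0.0943

0.0943


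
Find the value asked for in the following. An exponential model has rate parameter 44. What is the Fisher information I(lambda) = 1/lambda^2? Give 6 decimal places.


Fisher information for exponential: I(lambda) = 1/lambda^2.
lambda = 44, lambda^2 = 1936.
I = 1/1936 = 0.000517

0.000517


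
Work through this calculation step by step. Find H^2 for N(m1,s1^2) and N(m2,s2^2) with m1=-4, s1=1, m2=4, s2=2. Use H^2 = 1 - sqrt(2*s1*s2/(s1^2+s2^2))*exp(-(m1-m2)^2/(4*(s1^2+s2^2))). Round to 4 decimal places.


Squared Hellinger distance for Gaussians:
H^2 = 1 - sqrt(2*s1*s2/(s1^2+s2^2)) * exp(-(m1-m2)^2/(4*(s1^2+s2^2))).
s1^2 = 1, s2^2 = 4, s1^2+s2^2 = 5.
sqrt(2*1*2/(5)) = 0.894427.
(m1-m2)^2 = (-8)^2 = 64.
exp(-64/(4*5)) = exp(-3.2) = 0.040762.
H^2 = 1 - 0.894427*0.040762 = 0.9635

0.9635


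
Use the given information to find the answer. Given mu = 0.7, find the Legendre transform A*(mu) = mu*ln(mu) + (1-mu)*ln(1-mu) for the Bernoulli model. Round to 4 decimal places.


Legendre transform for Bernoulli:
A*(mu) = mu*log(mu) + (1-mu)*log(1-mu).
mu = 0.7, 1-mu = 0.3.
mu*log(mu) = 0.7*log(0.7) = -0.249672.
(1-mu)*log(1-mu) = 0.3*log(0.3) = -0.361192.
A* = -0.249672 + -0.361192 = -0.6109

-0.6109


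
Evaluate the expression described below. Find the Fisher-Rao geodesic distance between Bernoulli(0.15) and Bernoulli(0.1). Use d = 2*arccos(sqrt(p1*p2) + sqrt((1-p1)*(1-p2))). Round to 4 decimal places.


Geodesic distance on Bernoulli manifold:
d(p1,p2) = 2*arccos(sqrt(p1*p2) + sqrt((1-p1)*(1-p2))).
sqrt(p1*p2) = sqrt(0.15*0.1) = 0.122474.
sqrt((1-p1)*(1-p2)) = sqrt(0.85*0.9) = 0.874643.
arg = 0.122474 + 0.874643 = 0.997117.
d = 2*arccos(0.997117) = 0.1519

0.1519


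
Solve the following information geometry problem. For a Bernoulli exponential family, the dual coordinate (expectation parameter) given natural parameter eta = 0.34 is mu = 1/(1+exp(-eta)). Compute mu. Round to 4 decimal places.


Dual coordinate (expectation parameter) for Bernoulli:
mu = 1/(1+exp(-eta)).
eta = 0.34.
exp(-eta) = exp(-0.34) = 0.71177.
mu = 1/(1+0.71177) = 0.5842

0.5842


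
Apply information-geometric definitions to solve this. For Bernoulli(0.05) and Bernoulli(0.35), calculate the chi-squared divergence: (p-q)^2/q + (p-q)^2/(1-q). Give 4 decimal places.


Chi-squared divergence between Bernoulli distributions:
chi^2 = (p-q)^2/q + (p-q)^2/(1-q).
p = 0.05, q = 0.35, p-q = -0.3.
(p-q)^2 = 0.09.
term1 = 0.09/0.35 = 0.257143.
term2 = 0.09/0.65 = 0.138462.
chi^2 = 0.257143 + 0.138462 = 0.3956

0.3956


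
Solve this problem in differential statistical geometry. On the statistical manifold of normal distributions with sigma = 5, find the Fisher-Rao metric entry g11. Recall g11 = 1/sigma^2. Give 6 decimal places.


For the 2-parameter normal family, the Fisher metric has:
  g11 = 1/sigma^2, g22 = 2/sigma^2.
sigma = 5, sigma^2 = 25.
g11 = 0.040000

0.040000


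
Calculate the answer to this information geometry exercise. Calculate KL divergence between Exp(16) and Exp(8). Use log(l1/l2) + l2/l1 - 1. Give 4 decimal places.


KL divergence for exponential family:
KL = log(l1/l2) + l2/l1 - 1.
log(16/8) = 0.693147.
8/16 = 0.5.
KL = 0.693147 + 0.5 - 1 = 0.1931

0.1931


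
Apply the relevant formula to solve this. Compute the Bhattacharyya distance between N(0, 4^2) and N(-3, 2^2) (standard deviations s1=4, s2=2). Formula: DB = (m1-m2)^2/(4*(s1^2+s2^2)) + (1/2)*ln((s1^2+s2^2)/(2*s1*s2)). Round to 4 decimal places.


Bhattacharyya distance between two Gaussians:
DB = (m1-m2)^2/(4*(s1^2+s2^2)) + (1/2)*ln((s1^2+s2^2)/(2*s1*s2)).
(m1-m2)^2 = (3)^2 = 9.
s1^2+s2^2 = 16 + 4 = 20.
term1 = 9/80 = 0.1125.
term2 = 0.5*ln(20/16.0) = 0.111572.
DB = 0.1125 + 0.111572 = 0.2241

0.2241


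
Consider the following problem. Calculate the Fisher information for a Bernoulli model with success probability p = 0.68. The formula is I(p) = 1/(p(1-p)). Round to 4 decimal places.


For Bernoulli(p), Fisher information is I(p) = 1/(p*(1-p)).
p = 0.68, 1-p = 0.32.
p*(1-p) = 0.2176.
I(p) = 1/0.2176 = 4.5956

4.5956


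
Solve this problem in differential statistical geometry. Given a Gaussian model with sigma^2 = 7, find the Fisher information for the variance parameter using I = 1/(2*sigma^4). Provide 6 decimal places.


Fisher information for variance: I(sigma^2) = 1/(2*sigma^4).
sigma^2 = 7, so sigma^4 = 49.
I = 1/(2*49) = 1/98 = 0.010204

0.010204


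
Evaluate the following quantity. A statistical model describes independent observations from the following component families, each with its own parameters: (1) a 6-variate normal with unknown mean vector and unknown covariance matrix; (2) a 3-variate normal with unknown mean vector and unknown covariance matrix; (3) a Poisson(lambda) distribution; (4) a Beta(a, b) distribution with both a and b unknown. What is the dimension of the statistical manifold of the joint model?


The dimension of a statistical manifold equals the number of free
(independent) real parameters of the model. For a product of independent
blocks the parameter counts add.
- 6-variate normal: 6 (mean) + 6*7/2 = 21 (symmetric covariance) = 27.
- 3-variate normal: 3 (mean) + 3*4/2 = 6 (symmetric covariance) = 9.
- Poisson (lambda): 1.
- Beta (a, b): 2.
Total = 27 + 9 + 1 + 2 = 39.
Dimension = 39

39


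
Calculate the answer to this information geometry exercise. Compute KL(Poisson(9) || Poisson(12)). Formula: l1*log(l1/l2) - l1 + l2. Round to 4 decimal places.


KL divergence for Poisson:
KL = l1*log(l1/l2) - l1 + l2.
l1 = 9, l2 = 12.
log(9/12) = -0.287682.
l1*log(l1/l2) = 9 * -0.287682 = -2.589139.
KL = -2.589139 - 9 + 12 = 0.4109

0.4109


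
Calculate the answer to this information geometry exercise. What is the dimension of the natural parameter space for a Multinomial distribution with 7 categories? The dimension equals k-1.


Exponential family dimension calculation:
For Multinomial with k=7 categories, dim = k-1 = 6.

6


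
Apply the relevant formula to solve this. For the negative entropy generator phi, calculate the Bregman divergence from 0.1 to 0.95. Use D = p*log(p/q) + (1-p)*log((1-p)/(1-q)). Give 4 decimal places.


Bregman divergence with negative entropy generator:
D = p*log(p/q) + (1-p)*log((1-p)/(1-q)).
p = 0.1, q = 0.95.
p*log(p/q) = 0.1*log(0.1/0.95) = -0.225129.
(1-p)*log((1-p)/(1-q)) = 0.9*log(0.9/0.05) = 2.601335.
D = -0.225129 + 2.601335 = 2.3762

2.3762


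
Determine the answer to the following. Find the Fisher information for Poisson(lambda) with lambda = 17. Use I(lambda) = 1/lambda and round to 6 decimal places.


Fisher information for Poisson: I(lambda) = 1/lambda.
lambda = 17.
I(lambda) = 1/17 = 0.058824

0.058824


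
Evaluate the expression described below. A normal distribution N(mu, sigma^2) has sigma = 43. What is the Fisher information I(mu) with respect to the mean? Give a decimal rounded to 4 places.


The Fisher information for the mean of a normal distribution is I(mu) = 1/sigma^2.
sigma = 43, so sigma^2 = 1849.
I(mu) = 1/1849 = 0.0005

0.0005


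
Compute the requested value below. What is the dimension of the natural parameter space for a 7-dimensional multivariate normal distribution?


Exponential family dimension calculation:
For 7-dim MVN: mean has 7 params, covariance has 7*8/2 = 28 unique entries.
Total dim = 7 + 28 = 35.

35


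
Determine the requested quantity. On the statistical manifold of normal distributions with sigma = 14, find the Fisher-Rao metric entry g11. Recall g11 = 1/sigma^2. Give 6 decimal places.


For the 2-parameter normal family, the Fisher metric has:
  g11 = 1/sigma^2, g22 = 2/sigma^2.
sigma = 14, sigma^2 = 196.
g11 = 0.005102

0.005102


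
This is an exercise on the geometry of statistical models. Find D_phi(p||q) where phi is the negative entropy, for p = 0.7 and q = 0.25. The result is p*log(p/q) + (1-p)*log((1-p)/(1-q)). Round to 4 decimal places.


Bregman divergence with negative entropy generator:
D = p*log(p/q) + (1-p)*log((1-p)/(1-q)).
p = 0.7, q = 0.25.
p*log(p/q) = 0.7*log(0.7/0.25) = 0.720734.
(1-p)*log((1-p)/(1-q)) = 0.3*log(0.3/0.75) = -0.274887.
D = 0.720734 + -0.274887 = 0.4458

0.4458


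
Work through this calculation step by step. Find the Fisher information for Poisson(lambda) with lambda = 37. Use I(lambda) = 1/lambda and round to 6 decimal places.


Fisher information for Poisson: I(lambda) = 1/lambda.
lambda = 37.
I(lambda) = 1/37 = 0.027027

0.027027


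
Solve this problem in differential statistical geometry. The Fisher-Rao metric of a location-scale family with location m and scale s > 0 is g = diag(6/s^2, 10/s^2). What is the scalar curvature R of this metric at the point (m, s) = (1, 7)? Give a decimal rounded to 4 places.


The metric has the form g = (A dm^2 + B ds^2)/s^2 with A = 6, B = 10.
Substitute u = sqrt(A/B)*m: g = B*(du^2 + ds^2)/s^2, i.e. B times the
Poincare upper half-plane metric, which has constant Gaussian curvature -1.
Scaling a 2D metric by a constant c divides the Gaussian curvature by c,
so K = -1/B = -1/(10) = -0.1000 everywhere (the point (m, s) = (1, 7) is irrelevant:
the curvature is constant).
Scalar curvature in dimension 2: R = 2K = -2/(10) = -0.2000.

-0.2000


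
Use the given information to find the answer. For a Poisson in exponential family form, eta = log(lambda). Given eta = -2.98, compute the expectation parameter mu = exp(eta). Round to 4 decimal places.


Expectation parameter for Poisson exponential family:
mu = exp(eta).
eta = -2.98.
mu = exp(-2.98) = 0.0508

0.0508


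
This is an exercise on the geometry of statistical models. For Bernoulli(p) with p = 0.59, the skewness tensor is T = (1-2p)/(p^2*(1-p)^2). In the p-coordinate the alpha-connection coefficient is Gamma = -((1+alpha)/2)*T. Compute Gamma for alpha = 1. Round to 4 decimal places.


Skewness (Amari-Chentsov) tensor: T = (1-2p)/(p^2*(1-p)^2).
p = 0.59, 1-2p = -0.18, p^2 = 0.3481, (1-p)^2 = 0.1681.
T = -0.18/(0.3481 * 0.1681) = -3.076102.
In the p-coordinate, Gamma^(alpha) = Gamma^(0) - (alpha/2)*T with Gamma^(0) = (1/2)*g'(p) = -T/2,
so Gamma^(alpha) = -((1+alpha)/2)*T.
alpha = 1, -(1+alpha)/2 = -1.0.
Gamma = -1.0 * -3.076102 = 3.0761

3.0761


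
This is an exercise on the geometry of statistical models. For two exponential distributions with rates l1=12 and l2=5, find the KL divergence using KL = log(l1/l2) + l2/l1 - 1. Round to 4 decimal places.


KL divergence for exponential family:
KL = log(l1/l2) + l2/l1 - 1.
log(12/5) = 0.875469.
5/12 = 0.416667.
KL = 0.875469 + 0.416667 - 1 = 0.2921

0.2921


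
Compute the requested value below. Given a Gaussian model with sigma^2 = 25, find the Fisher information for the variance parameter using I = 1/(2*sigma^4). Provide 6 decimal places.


Fisher information for variance: I(sigma^2) = 1/(2*sigma^4).
sigma^2 = 25, so sigma^4 = 625.
I = 1/(2*625) = 1/1250 = 0.000800

0.000800


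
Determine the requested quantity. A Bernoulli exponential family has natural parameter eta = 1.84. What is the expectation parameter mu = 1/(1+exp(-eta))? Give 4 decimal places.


Dual coordinate (expectation parameter) for Bernoulli:
mu = 1/(1+exp(-eta)).
eta = 1.84.
exp(-eta) = exp(-1.84) = 0.158817.
mu = 1/(1+0.158817) = 0.8629

0.8629


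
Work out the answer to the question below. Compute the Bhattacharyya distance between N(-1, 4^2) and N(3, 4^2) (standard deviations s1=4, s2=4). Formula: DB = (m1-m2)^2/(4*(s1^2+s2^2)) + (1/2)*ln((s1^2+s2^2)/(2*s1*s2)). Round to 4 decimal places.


Bhattacharyya distance between two Gaussians:
DB = (m1-m2)^2/(4*(s1^2+s2^2)) + (1/2)*ln((s1^2+s2^2)/(2*s1*s2)).
(m1-m2)^2 = (-4)^2 = 16.
s1^2+s2^2 = 16 + 16 = 32.
term1 = 16/128 = 0.125.
term2 = 0.5*ln(32/32.0) = 0.0.
DB = 0.125 + 0.0 = 0.1250

0.1250


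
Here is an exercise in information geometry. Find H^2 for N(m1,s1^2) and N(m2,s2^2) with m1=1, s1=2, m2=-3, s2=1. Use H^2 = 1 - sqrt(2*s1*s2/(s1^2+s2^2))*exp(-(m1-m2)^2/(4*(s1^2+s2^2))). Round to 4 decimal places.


Squared Hellinger distance for Gaussians:
H^2 = 1 - sqrt(2*s1*s2/(s1^2+s2^2)) * exp(-(m1-m2)^2/(4*(s1^2+s2^2))).
s1^2 = 4, s2^2 = 1, s1^2+s2^2 = 5.
sqrt(2*2*1/(5)) = 0.894427.
(m1-m2)^2 = (4)^2 = 16.
exp(-16/(4*5)) = exp(-0.8) = 0.449329.
H^2 = 1 - 0.894427*0.449329 = 0.5981

0.5981


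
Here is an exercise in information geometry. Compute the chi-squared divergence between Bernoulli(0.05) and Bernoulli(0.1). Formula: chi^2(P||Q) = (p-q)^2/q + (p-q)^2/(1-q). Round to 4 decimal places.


Chi-squared divergence between Bernoulli distributions:
chi^2 = (p-q)^2/q + (p-q)^2/(1-q).
p = 0.05, q = 0.1, p-q = -0.05.
(p-q)^2 = 0.0025.
term1 = 0.0025/0.1 = 0.025.
term2 = 0.0025/0.9 = 0.002778.
chi^2 = 0.025 + 0.002778 = 0.0278

0.0278


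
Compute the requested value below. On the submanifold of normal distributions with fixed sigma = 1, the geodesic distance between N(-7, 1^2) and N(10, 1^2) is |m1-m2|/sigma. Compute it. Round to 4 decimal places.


On the fixed-variance normal subfamily, geodesic distance = |m1-m2|/sigma.
|-7 - 10| = 17.
sigma = 1.
d = 17/1 = 17.0000

17.0000


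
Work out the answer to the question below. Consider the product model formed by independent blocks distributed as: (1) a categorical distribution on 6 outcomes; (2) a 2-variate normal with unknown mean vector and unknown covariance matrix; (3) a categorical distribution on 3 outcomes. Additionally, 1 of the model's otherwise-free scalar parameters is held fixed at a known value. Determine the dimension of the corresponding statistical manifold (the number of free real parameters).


The dimension of a statistical manifold equals the number of free
(independent) real parameters of the model. For a product of independent
blocks the parameter counts add.
- categorical on 6 outcomes (probabilities sum to 1): 6-1 = 5.
- 2-variate normal: 2 (mean) + 2*3/2 = 3 (symmetric covariance) = 5.
- categorical on 3 outcomes (probabilities sum to 1): 3-1 = 2.
Total = 5 + 5 + 2 = 12.
1 parameter(s) fixed at known values: 12 - 1 = 11.
Dimension = 11

11


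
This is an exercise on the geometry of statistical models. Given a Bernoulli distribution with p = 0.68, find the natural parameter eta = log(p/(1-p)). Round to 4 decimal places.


Natural parameter for Bernoulli: eta = log(p/(1-p)).
p = 0.68, 1-p = 0.32.
p/(1-p) = 2.125.
eta = log(2.125) = 0.7538

0.7538


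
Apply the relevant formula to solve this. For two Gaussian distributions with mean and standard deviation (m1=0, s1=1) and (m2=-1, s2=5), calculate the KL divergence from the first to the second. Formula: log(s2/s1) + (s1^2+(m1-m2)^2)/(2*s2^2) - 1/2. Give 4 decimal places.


KL divergence between normal distributions:
KL = log(s2/s1) + (s1^2 + (m1-m2)^2)/(2*s2^2) - 1/2.
log(5/1) = 1.609438.
(1^2 + (0--1)^2)/(2*5^2) = (1 + 1)/50 = 0.04.
KL = 1.609438 + 0.04 - 0.5 = 1.1494

1.1494


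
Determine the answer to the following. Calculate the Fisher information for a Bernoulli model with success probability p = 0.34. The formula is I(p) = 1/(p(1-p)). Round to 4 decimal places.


For Bernoulli(p), Fisher information is I(p) = 1/(p*(1-p)).
p = 0.34, 1-p = 0.66.
p*(1-p) = 0.2244.
I(p) = 1/0.2244 = 4.4563

4.4563


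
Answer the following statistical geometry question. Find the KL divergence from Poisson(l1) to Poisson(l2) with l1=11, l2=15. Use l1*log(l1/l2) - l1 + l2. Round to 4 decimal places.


KL divergence for Poisson:
KL = l1*log(l1/l2) - l1 + l2.
l1 = 11, l2 = 15.
log(11/15) = -0.310155.
l1*log(l1/l2) = 11 * -0.310155 = -3.411704.
KL = -3.411704 - 11 + 15 = 0.5883

0.5883


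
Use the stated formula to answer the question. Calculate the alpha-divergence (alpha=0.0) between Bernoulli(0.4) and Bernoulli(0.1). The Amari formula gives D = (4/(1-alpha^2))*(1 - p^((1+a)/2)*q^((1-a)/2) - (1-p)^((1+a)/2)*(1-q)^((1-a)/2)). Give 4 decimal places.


Amari alpha-divergence:
D = (4/(1-alpha^2))*(1 - p^((1+a)/2)*q^((1-a)/2) - (1-p)^((1+a)/2)*(1-q)^((1-a)/2)).
alpha = 0.0, p = 0.4, q = 0.1.
e1 = (1+alpha)/2 = 0.5, e2 = (1-alpha)/2 = 0.5.
t1 = p^e1 * q^e2 = 0.4^0.5 * 0.1^0.5 = 0.2.
t2 = (1-p)^e1 * (1-q)^e2 = 0.6^0.5 * 0.9^0.5 = 0.734847.
4/(1-alpha^2) = 4.0.
D = 4.0*(1 - 0.2 - 0.734847) = 0.2606

0.2606


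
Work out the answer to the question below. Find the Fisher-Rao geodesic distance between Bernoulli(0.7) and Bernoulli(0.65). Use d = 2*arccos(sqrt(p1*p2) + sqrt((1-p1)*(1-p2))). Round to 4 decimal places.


Geodesic distance on Bernoulli manifold:
d(p1,p2) = 2*arccos(sqrt(p1*p2) + sqrt((1-p1)*(1-p2))).
sqrt(p1*p2) = sqrt(0.7*0.65) = 0.674537.
sqrt((1-p1)*(1-p2)) = sqrt(0.3*0.35) = 0.324037.
arg = 0.674537 + 0.324037 = 0.998574.
d = 2*arccos(0.998574) = 0.1068

0.1068


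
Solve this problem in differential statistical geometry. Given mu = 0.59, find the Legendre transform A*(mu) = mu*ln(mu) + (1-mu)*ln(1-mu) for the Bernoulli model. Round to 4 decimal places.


Legendre transform for Bernoulli:
A*(mu) = mu*log(mu) + (1-mu)*log(1-mu).
mu = 0.59, 1-mu = 0.41.
mu*log(mu) = 0.59*log(0.59) = -0.311303.
(1-mu)*log(1-mu) = 0.41*log(0.41) = -0.365555.
A* = -0.311303 + -0.365555 = -0.6769

-0.6769


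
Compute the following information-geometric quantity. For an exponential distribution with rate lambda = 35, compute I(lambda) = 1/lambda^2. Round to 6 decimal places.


Fisher information for exponential: I(lambda) = 1/lambda^2.
lambda = 35, lambda^2 = 1225.
I = 1/1225 = 0.000816

0.000816


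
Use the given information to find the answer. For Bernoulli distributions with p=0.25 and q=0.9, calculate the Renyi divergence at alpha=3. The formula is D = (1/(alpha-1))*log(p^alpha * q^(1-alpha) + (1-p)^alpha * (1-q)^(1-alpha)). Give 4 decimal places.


Renyi divergence of order alpha between Bernoulli distributions:
D = (1/(alpha-1))*log(p^alpha * q^(1-alpha) + (1-p)^alpha * (1-q)^(1-alpha)).
alpha = 3, p = 0.25, q = 0.9.
p^alpha * q^(1-alpha) = 0.25^3 * 0.9^-2 = 0.01929.
(1-p)^alpha * (1-q)^(1-alpha) = 0.75^3 * 0.1^-2 = 42.1875.
sum = 0.01929 + 42.1875 = 42.20679.
D = (1/2)*log(42.20679) = 1.8713

1.8713


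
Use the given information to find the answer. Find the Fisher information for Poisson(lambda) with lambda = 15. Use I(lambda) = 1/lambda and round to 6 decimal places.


Fisher information for Poisson: I(lambda) = 1/lambda.
lambda = 15.
I(lambda) = 1/15 = 0.066667

0.066667


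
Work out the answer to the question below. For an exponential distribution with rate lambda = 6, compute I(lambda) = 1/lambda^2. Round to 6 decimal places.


Fisher information for exponential: I(lambda) = 1/lambda^2.
lambda = 6, lambda^2 = 36.
I = 1/36 = 0.027778

0.027778


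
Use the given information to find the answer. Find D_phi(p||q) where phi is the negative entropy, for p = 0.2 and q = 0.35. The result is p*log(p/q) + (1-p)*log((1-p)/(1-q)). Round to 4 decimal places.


Bregman divergence with negative entropy generator:
D = p*log(p/q) + (1-p)*log((1-p)/(1-q)).
p = 0.2, q = 0.35.
p*log(p/q) = 0.2*log(0.2/0.35) = -0.111923.
(1-p)*log((1-p)/(1-q)) = 0.8*log(0.8/0.65) = 0.166111.
D = -0.111923 + 0.166111 = 0.0542

0.0542


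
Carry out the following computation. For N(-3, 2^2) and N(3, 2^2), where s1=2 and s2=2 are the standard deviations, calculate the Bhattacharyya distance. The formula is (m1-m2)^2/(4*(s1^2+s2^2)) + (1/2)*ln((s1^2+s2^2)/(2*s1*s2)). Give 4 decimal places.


Bhattacharyya distance between two Gaussians:
DB = (m1-m2)^2/(4*(s1^2+s2^2)) + (1/2)*ln((s1^2+s2^2)/(2*s1*s2)).
(m1-m2)^2 = (-6)^2 = 36.
s1^2+s2^2 = 4 + 4 = 8.
term1 = 36/32 = 1.125.
term2 = 0.5*ln(8/8.0) = 0.0.
DB = 1.125 + 0.0 = 1.1250

1.1250


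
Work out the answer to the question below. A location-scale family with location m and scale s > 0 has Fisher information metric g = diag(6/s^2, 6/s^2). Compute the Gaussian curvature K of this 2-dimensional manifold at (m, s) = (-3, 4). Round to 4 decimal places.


The metric has the form g = (A dm^2 + B ds^2)/s^2 with A = 6, B = 6.
Substitute u = sqrt(A/B)*m: g = B*(du^2 + ds^2)/s^2, i.e. B times the
Poincare upper half-plane metric, which has constant Gaussian curvature -1.
Scaling a 2D metric by a constant c divides the Gaussian curvature by c,
so K = -1/B = -1/(6) = -0.1667 everywhere (the point (m, s) = (-3, 4) is irrelevant:
the curvature is constant).
The requested Gaussian curvature is K = -0.1667.

-0.1667


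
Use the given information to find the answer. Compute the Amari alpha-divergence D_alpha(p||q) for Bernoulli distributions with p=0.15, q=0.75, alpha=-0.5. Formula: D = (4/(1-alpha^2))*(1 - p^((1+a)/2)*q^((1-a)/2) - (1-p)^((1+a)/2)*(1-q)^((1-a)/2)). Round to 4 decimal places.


Amari alpha-divergence:
D = (4/(1-alpha^2))*(1 - p^((1+a)/2)*q^((1-a)/2) - (1-p)^((1+a)/2)*(1-q)^((1-a)/2)).
alpha = -0.5, p = 0.15, q = 0.75.
e1 = (1+alpha)/2 = 0.25, e2 = (1-alpha)/2 = 0.75.
t1 = p^e1 * q^e2 = 0.15^0.25 * 0.75^0.75 = 0.501555.
t2 = (1-p)^e1 * (1-q)^e2 = 0.85^0.25 * 0.25^0.75 = 0.339477.
4/(1-alpha^2) = 5.333333.
D = 5.333333*(1 - 0.501555 - 0.339477) = 0.8478

0.8478


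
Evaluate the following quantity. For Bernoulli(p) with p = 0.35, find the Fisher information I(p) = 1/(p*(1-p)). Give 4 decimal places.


For Bernoulli(p), Fisher information is I(p) = 1/(p*(1-p)).
p = 0.35, 1-p = 0.65.
p*(1-p) = 0.2275.
I(p) = 1/0.2275 = 4.3956

4.3956


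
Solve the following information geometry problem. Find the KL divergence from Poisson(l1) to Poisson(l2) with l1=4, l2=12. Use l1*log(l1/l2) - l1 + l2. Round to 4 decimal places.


KL divergence for Poisson:
KL = l1*log(l1/l2) - l1 + l2.
l1 = 4, l2 = 12.
log(4/12) = -1.098612.
l1*log(l1/l2) = 4 * -1.098612 = -4.394449.
KL = -4.394449 - 4 + 12 = 3.6056

3.6056


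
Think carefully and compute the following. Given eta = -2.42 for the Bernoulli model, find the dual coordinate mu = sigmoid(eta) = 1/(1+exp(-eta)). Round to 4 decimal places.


Dual coordinate (expectation parameter) for Bernoulli:
mu = 1/(1+exp(-eta)).
eta = -2.42.
exp(-eta) = exp(2.42) = 11.245859.
mu = 1/(1+11.245859) = 0.0817

0.0817


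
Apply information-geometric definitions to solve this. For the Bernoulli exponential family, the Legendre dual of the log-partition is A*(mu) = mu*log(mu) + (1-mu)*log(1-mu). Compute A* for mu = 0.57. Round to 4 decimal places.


Legendre transform for Bernoulli:
A*(mu) = mu*log(mu) + (1-mu)*log(1-mu).
mu = 0.57, 1-mu = 0.43.
mu*log(mu) = 0.57*log(0.57) = -0.320408.
(1-mu)*log(1-mu) = 0.43*log(0.43) = -0.362907.
A* = -0.320408 + -0.362907 = -0.6833

-0.6833


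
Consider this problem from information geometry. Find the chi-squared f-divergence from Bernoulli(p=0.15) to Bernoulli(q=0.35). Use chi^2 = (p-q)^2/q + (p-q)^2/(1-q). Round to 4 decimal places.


Chi-squared divergence between Bernoulli distributions:
chi^2 = (p-q)^2/q + (p-q)^2/(1-q).
p = 0.15, q = 0.35, p-q = -0.2.
(p-q)^2 = 0.04.
term1 = 0.04/0.35 = 0.114286.
term2 = 0.04/0.65 = 0.061538.
chi^2 = 0.114286 + 0.061538 = 0.1758

0.1758


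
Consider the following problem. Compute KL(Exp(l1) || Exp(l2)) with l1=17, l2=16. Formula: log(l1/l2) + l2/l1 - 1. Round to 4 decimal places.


KL divergence for exponential family:
KL = log(l1/l2) + l2/l1 - 1.
log(17/16) = 0.060625.
16/17 = 0.941176.
KL = 0.060625 + 0.941176 - 1 = 0.0018

0.0018


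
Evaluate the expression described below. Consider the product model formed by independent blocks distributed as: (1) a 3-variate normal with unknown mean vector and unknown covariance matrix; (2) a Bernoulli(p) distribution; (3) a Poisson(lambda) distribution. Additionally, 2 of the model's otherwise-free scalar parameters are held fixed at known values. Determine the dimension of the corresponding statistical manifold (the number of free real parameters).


The dimension of a statistical manifold equals the number of free
(independent) real parameters of the model. For a product of independent
blocks the parameter counts add.
- 3-variate normal: 3 (mean) + 3*4/2 = 6 (symmetric covariance) = 9.
- Bernoulli (p): 1.
- Poisson (lambda): 1.
Total = 9 + 1 + 1 = 11.
2 parameter(s) fixed at known values: 11 - 2 = 9.
Dimension = 9

9


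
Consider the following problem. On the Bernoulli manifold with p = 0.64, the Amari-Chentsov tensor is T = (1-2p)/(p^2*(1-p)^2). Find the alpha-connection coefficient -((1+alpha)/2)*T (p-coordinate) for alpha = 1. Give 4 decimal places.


Skewness (Amari-Chentsov) tensor: T = (1-2p)/(p^2*(1-p)^2).
p = 0.64, 1-2p = -0.28, p^2 = 0.4096, (1-p)^2 = 0.1296.
T = -0.28/(0.4096 * 0.1296) = -5.274643.
In the p-coordinate, Gamma^(alpha) = Gamma^(0) - (alpha/2)*T with Gamma^(0) = (1/2)*g'(p) = -T/2,
so Gamma^(alpha) = -((1+alpha)/2)*T.
alpha = 1, -(1+alpha)/2 = -1.0.
Gamma = -1.0 * -5.274643 = 5.2746

5.2746


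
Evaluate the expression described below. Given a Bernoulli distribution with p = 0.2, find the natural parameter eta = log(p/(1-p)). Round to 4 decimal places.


Natural parameter for Bernoulli: eta = log(p/(1-p)).
p = 0.2, 1-p = 0.8.
p/(1-p) = 0.25.
eta = log(0.25) = -1.3863

-1.3863
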